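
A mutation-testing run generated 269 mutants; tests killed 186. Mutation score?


Mutation score = killed / total * 100
Mutation score = 186 / 269 * 100
Mutation score = 69.14%

69.14%


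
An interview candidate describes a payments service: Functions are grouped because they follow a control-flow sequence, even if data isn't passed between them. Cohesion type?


Reasoning: Grouped by order of execution within a routine, not by data flow
Type: Procedural cohesion

Procedural cohesion


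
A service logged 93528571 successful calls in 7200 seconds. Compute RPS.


Formula: throughput = requests / seconds
throughput = 93528571 / 7200
throughput = 12990.08 requests/second

12990.08 requests/second


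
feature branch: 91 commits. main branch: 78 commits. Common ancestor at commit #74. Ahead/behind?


Common ancestor: commit #74
feature commits after divergence: 91 - 74 = 17
main commits after divergence: 78 - 74 = 4
feature is 17 commits ahead of main
main is 4 commits ahead of feature

feature ahead: 17, main ahead: 4


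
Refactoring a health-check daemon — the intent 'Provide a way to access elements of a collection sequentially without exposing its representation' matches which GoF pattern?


This matches the Iterator pattern

Iterator


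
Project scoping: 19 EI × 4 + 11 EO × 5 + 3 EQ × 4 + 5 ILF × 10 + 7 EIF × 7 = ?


UFP = EI*4 + EO*5 + EQ*4 + ILF*10 + EIF*7
UFP = 19*4 + 11*5 + 3*4 + 5*10 + 7*7
UFP = 76 + 55 + 12 + 50 + 49
UFP = 242

242


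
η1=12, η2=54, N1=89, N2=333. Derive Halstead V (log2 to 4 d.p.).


Formula: V = N * log2(η), where N = N1 + N2 and η = η1 + η2
η = 12 + 54 = 66
N = 89 + 333 = 422
log2(66) ≈ 6.0444
V = 422 * 6.0444 = 2550.74

2550.74


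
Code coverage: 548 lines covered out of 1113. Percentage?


Coverage = covered / total * 100
Coverage = 548 / 1113 * 100
Coverage = 49.24%

49.24%


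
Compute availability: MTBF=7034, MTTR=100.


Availability = MTBF / (MTBF + MTTR)
Availability = 7034 / (7034 + 100)
Availability = 7034 / 7134
Availability = 98.5983%

98.5983%


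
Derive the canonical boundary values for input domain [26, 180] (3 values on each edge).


Range: [26, 180]
Boundaries: just below min, min, min+1, max-1, max, just above max
Values: [25, 26, 27, 179, 180, 181]

[25, 26, 27, 179, 180, 181]


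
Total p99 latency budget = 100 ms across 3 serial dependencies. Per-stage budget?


Formula: per_stage = total_budget / stages
per_stage = 100 / 3
per_stage = 33.33 ms

33.33 ms


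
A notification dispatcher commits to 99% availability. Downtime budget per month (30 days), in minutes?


Formula: allowed downtime = period * (100 - SLA) / 100
Period (month (30 days)) = 43200 minutes
Unavailability fraction = (100 - 99.0) / 100
Allowed downtime = 43200 * (100 - 99.0) / 100
Allowed downtime = 432.0 minutes

432.0 minutes


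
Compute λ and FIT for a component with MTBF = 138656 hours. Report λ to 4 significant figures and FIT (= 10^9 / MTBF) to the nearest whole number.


Formula: λ = 1 / MTBF; FIT = λ × 1e9 = 1e9 / MTBF
λ = 1 / 138656 ≈ 7.212e-06 failures/hour
FIT = 1e9 / 138656 ≈ 7212 failures per 1e9 hours (nearest whole number)

λ = 7.212e-06 /h, FIT = 7212


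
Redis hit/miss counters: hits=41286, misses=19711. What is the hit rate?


Formula: hit rate = hits / (hits + misses) * 100
hit rate = 41286 / (41286 + 19711) * 100
hit rate = 41286 / 60997 * 100
hit rate = 67.69%

67.69%


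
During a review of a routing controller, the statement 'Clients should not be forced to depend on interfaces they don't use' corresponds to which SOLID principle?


This describes the Interface Segregation Principle (ISP)

Interface Segregation Principle (ISP)


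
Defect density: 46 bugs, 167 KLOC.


Defect density = defects / KLOC
Defect density = 46 / 167
Defect density = 0.275 defects/KLOC

0.275 defects/KLOC


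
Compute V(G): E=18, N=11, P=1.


Formula: V(G) = E - N + 2P
V(G) = 18 - 11 + 2*1
V(G) = 7 + 2
V(G) = 9

9


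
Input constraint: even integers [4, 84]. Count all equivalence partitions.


Constraint: even integers in [4, 84]
Class 1: x < 4 — out-of-range invalid
Class 2: x in [4,84] but odd — wrong type invalid
Class 3: x in [4,84] and even — valid
Class 4: x > 84 — out-of-range invalid
Total equivalence classes: 4

4 equivalence classes


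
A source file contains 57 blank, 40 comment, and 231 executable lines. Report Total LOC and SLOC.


Total LOC = blank + comment + code
Total LOC = 57 + 40 + 231 = 328
SLOC (source only) = code = 231

Total LOC: 328, SLOC: 231


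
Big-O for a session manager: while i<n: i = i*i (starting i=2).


Reasoning: squaring drives double-exponential growth; iterations ~ log log n
Complexity: O(log log n)

O(log log n)


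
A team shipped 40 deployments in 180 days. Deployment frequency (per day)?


Formula: deployments per day = releases / days
= 40 / 180
= 0.222 deploys/day
(equivalently, 1.56 deploys/week)

0.222 deploys/day


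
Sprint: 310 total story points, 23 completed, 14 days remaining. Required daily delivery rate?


Formula: Required rate = Remaining points / Days left
Remaining = 310 - 23 = 287 points
Required rate = 287 / 14 = 20.5 points/day

20.5 points/day


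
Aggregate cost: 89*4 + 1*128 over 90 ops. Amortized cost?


Formula: Amortized cost = Total cost / Operations
Total cost = (89 * 4) + (1 * 128)
Total cost = 356 + 128 = 484
Amortized = 484 / 90 = 5.3778

5.3778


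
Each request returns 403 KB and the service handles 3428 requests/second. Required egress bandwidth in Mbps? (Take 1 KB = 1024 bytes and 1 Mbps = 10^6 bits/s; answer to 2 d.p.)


Formula: Mbps = payload_bytes * RPS * 8 / 1e6
Payload per request = 403 KB = 403 * 1024 = 412672 bytes
Total bytes/sec = 412672 * 3428 = 1414639616
Total bits/sec = 1414639616 * 8 = 11317116928
Mbps = 11317116928 / 1e6 = 11317.12

11317.12 Mbps


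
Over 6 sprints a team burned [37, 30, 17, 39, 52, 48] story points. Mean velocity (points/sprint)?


Formula: Avg velocity = Total points / Number of sprints
Points: [37, 30, 17, 39, 52, 48]
Sum = 37 + 30 + 17 + 39 + 52 + 48 = 223
Avg velocity = 223 / 6 = 37.17 points/sprint

37.17 points/sprint


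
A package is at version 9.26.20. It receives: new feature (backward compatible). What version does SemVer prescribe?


Current: 9.26.20
Change category: 'new feature (backward compatible)' → minor bump
SemVer rule: minor bump → increment MINOR, reset PATCH to 0 (MAJOR unchanged)
New: 9.27.0

9.27.0


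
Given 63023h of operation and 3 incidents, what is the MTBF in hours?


Formula: MTBF = Total operating time / Number of failures
MTBF = 63023 / 3
MTBF = 21007.67 hours

21007.67 hours


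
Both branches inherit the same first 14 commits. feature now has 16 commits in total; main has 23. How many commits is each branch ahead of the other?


Common ancestor: commit #14
feature commits after divergence: 16 - 14 = 2
main commits after divergence: 23 - 14 = 9
feature is 2 commits ahead of main
main is 9 commits ahead of feature

feature ahead: 2, main ahead: 9


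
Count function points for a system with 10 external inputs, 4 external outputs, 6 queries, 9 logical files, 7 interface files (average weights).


UFP = EI*4 + EO*5 + EQ*4 + ILF*10 + EIF*7
UFP = 10*4 + 4*5 + 6*4 + 9*10 + 7*7
UFP = 40 + 20 + 24 + 90 + 49
UFP = 223

223


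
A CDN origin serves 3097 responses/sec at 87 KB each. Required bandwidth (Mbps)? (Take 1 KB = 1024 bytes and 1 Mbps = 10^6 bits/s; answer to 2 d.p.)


Formula: Mbps = payload_bytes * RPS * 8 / 1e6
Payload per request = 87 KB = 87 * 1024 = 89088 bytes
Total bytes/sec = 89088 * 3097 = 275905536
Total bits/sec = 275905536 * 8 = 2207244288
Mbps = 2207244288 / 1e6 = 2207.24

2207.24 Mbps


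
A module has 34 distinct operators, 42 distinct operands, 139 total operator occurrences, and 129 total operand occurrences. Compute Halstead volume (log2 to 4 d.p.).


Formula: V = N * log2(η), where N = N1 + N2 and η = η1 + η2
η = 34 + 42 = 76
N = 139 + 129 = 268
log2(76) ≈ 6.2479
V = 268 * 6.2479 = 1674.44

1674.44


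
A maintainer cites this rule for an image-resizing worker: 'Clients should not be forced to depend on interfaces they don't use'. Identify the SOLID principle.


This describes the Interface Segregation Principle (ISP)

Interface Segregation Principle (ISP)


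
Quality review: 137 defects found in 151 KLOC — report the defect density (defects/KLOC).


Defect density = defects / KLOC
Defect density = 137 / 151
Defect density = 0.907 defects/KLOC

0.907 defects/KLOC


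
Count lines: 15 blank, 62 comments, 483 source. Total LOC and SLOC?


Total LOC = blank + comment + code
Total LOC = 15 + 62 + 483 = 560
SLOC (source only) = code = 483

Total LOC: 560, SLOC: 483


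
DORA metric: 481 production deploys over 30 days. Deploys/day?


Formula: deployments per day = releases / days
= 481 / 30
= 16.033 deploys/day
(equivalently, 112.23 deploys/week)

16.033 deploys/day


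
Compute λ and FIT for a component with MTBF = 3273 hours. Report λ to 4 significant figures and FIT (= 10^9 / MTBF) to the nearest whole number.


Formula: λ = 1 / MTBF; FIT = λ × 1e9 = 1e9 / MTBF
λ = 1 / 3273 ≈ 3.055e-04 failures/hour
FIT = 1e9 / 3273 ≈ 305530 failures per 1e9 hours (nearest whole number)

λ = 3.055e-04 /h, FIT = 305530


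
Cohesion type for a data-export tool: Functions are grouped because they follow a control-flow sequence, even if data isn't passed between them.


Reasoning: Grouped by order of execution within a routine, not by data flow
Type: Procedural cohesion

Procedural cohesion


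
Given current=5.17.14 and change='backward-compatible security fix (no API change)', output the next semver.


Current: 5.17.14
Change category: 'backward-compatible security fix (no API change)' → patch bump
SemVer rule: patch bump → increment PATCH (MAJOR and MINOR unchanged)
New: 5.17.15

5.17.15


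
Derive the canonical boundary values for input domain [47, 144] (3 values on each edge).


Range: [47, 144]
Boundaries: just below min, min, min+1, max-1, max, just above max
Values: [46, 47, 48, 143, 144, 145]

[46, 47, 48, 143, 144, 145]


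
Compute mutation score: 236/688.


Mutation score = killed / total * 100
Mutation score = 236 / 688 * 100
Mutation score = 34.3%

34.3%


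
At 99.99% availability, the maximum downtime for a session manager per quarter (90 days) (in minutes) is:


Formula: allowed downtime = period * (100 - SLA) / 100
Period (quarter (90 days)) = 129600 minutes
Unavailability fraction = (100 - 99.99) / 100
Allowed downtime = 129600 * (100 - 99.99) / 100
Allowed downtime = 12.96 minutes

12.96 minutes


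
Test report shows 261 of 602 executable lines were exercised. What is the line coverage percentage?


Coverage = covered / total * 100
Coverage = 261 / 602 * 100
Coverage = 43.36%

43.36%


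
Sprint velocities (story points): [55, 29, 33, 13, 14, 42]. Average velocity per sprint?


Formula: Avg velocity = Total points / Number of sprints
Points: [55, 29, 33, 13, 14, 42]
Sum = 55 + 29 + 33 + 13 + 14 + 42 = 186
Avg velocity = 186 / 6 = 31.0 points/sprint

31.0 points/sprint


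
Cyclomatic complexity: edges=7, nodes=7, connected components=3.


Formula: V(G) = E - N + 2P
V(G) = 7 - 7 + 2*3
V(G) = 0 + 6
V(G) = 6

6


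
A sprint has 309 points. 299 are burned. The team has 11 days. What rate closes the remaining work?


Formula: Required rate = Remaining points / Days left
Remaining = 309 - 299 = 10 points
Required rate = 10 / 11 = 0.91 points/day

0.91 points/day


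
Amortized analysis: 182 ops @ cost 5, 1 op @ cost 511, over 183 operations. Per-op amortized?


Formula: Amortized cost = Total cost / Operations
Total cost = (182 * 5) + (1 * 511)
Total cost = 910 + 511 = 1421
Amortized = 1421 / 183 = 7.765

7.765


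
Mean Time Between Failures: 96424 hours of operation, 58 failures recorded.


Formula: MTBF = Total operating time / Number of failures
MTBF = 96424 / 58
MTBF = 1662.48 hours

1662.48 hours


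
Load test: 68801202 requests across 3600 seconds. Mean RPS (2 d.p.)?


Formula: throughput = requests / seconds
throughput = 68801202 / 3600
throughput = 19111.45 requests/second

19111.45 requests/second


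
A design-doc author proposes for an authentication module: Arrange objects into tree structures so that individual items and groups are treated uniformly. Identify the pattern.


This matches the Composite pattern

Composite


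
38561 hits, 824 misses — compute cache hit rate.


Formula: hit rate = hits / (hits + misses) * 100
hit rate = 38561 / (38561 + 824) * 100
hit rate = 38561 / 39385 * 100
hit rate = 97.91%

97.91%


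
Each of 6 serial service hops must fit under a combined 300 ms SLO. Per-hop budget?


Formula: per_stage = total_budget / stages
per_stage = 300 / 6
per_stage = 50.0 ms

50.0 ms


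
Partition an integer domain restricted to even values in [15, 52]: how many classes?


Constraint: even integers in [15, 52]
Class 1: x < 15 — out-of-range invalid
Class 2: x in [15,52] but odd — wrong type invalid
Class 3: x in [15,52] and even — valid
Class 4: x > 52 — out-of-range invalid
Total equivalence classes: 4

4 equivalence classes


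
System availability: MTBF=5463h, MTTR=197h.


Availability = MTBF / (MTBF + MTTR)
Availability = 5463 / (5463 + 197)
Availability = 5463 / 5660
Availability = 96.5194%

96.5194%


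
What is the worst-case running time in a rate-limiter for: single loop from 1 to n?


Reasoning: one pass through n items
Complexity: O(n)

O(n)


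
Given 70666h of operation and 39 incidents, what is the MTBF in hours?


Formula: MTBF = Total operating time / Number of failures
MTBF = 70666 / 39
MTBF = 1811.95 hours

1811.95 hours


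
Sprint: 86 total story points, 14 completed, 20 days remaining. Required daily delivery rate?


Formula: Required rate = Remaining points / Days left
Remaining = 86 - 14 = 72 points
Required rate = 72 / 20 = 3.6 points/day

3.6 points/day


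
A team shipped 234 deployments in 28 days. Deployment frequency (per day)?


Formula: deployments per day = releases / days
= 234 / 28
= 8.357 deploys/day
(equivalently, 58.5 deploys/week)

8.357 deploys/day


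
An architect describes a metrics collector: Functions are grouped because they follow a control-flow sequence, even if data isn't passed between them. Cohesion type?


Reasoning: Grouped by order of execution within a routine, not by data flow
Type: Procedural cohesion

Procedural cohesion


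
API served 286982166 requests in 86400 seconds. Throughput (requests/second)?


Formula: throughput = requests / seconds
throughput = 286982166 / 86400
throughput = 3321.55 requests/second

3321.55 requests/second


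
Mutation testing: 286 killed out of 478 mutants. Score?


Mutation score = killed / total * 100
Mutation score = 286 / 478 * 100
Mutation score = 59.83%

59.83%


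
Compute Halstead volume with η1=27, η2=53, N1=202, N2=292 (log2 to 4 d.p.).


Formula: V = N * log2(η), where N = N1 + N2 and η = η1 + η2
η = 27 + 53 = 80
N = 202 + 292 = 494
log2(80) ≈ 6.3219
V = 494 * 6.3219 = 3123.02

3123.02


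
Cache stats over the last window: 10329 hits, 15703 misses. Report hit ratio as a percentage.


Formula: hit rate = hits / (hits + misses) * 100
hit rate = 10329 / (10329 + 15703) * 100
hit rate = 10329 / 26032 * 100
hit rate = 39.68%

39.68%


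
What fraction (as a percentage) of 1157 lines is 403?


Coverage = covered / total * 100
Coverage = 403 / 1157 * 100
Coverage = 34.83%

34.83%


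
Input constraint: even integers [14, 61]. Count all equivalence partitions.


Constraint: even integers in [14, 61]
Class 1: x < 14 — out-of-range invalid
Class 2: x in [14,61] but odd — wrong type invalid
Class 3: x in [14,61] and even — valid
Class 4: x > 61 — out-of-range invalid
Total equivalence classes: 4

4 equivalence classes


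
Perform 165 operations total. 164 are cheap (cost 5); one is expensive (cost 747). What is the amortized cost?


Formula: Amortized cost = Total cost / Operations
Total cost = (164 * 5) + (1 * 747)
Total cost = 820 + 747 = 1567
Amortized = 1567 / 165 = 9.497

9.497


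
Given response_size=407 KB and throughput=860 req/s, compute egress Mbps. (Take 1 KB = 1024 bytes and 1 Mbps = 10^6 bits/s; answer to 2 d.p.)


Formula: Mbps = payload_bytes * RPS * 8 / 1e6
Payload per request = 407 KB = 407 * 1024 = 416768 bytes
Total bytes/sec = 416768 * 860 = 358420480
Total bits/sec = 358420480 * 8 = 2867363840
Mbps = 2867363840 / 1e6 = 2867.36

2867.36 Mbps


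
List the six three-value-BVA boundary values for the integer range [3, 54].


Range: [3, 54]
Boundaries: just below min, min, min+1, max-1, max, just above max
Values: [2, 3, 4, 53, 54, 55]

[2, 3, 4, 53, 54, 55]


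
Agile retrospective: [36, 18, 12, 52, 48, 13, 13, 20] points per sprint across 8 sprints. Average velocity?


Formula: Avg velocity = Total points / Number of sprints
Points: [36, 18, 12, 52, 48, 13, 13, 20]
Sum = 36 + 18 + 12 + 52 + 48 + 13 + 13 + 20 = 212
Avg velocity = 212 / 8 = 26.5 points/sprint

26.5 points/sprint


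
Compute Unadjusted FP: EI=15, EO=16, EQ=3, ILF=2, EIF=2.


UFP = EI*4 + EO*5 + EQ*4 + ILF*10 + EIF*7
UFP = 15*4 + 16*5 + 3*4 + 2*10 + 2*7
UFP = 60 + 80 + 12 + 20 + 14
UFP = 186

186


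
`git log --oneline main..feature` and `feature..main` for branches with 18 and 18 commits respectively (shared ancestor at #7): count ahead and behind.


Common ancestor: commit #7
feature commits after divergence: 18 - 7 = 11
main commits after divergence: 18 - 7 = 11
feature is 11 commits ahead of main
main is 11 commits ahead of feature

feature ahead: 11, main ahead: 11


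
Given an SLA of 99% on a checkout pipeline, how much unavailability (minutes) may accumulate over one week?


Formula: allowed downtime = period * (100 - SLA) / 100
Period (week) = 10080 minutes
Unavailability fraction = (100 - 99.0) / 100
Allowed downtime = 10080 * (100 - 99.0) / 100
Allowed downtime = 100.8 minutes

100.8 minutes


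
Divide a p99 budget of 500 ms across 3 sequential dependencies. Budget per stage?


Formula: per_stage = total_budget / stages
per_stage = 500 / 3
per_stage = 166.67 ms

166.67 ms


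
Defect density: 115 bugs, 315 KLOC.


Defect density = defects / KLOC
Defect density = 115 / 315
Defect density = 0.365 defects/KLOC

0.365 defects/KLOC


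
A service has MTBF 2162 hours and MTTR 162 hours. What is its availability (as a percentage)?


Availability = MTBF / (MTBF + MTTR)
Availability = 2162 / (2162 + 162)
Availability = 2162 / 2324
Availability = 93.0293%

93.0293%


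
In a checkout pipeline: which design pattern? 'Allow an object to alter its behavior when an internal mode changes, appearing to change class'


This matches the State pattern

State


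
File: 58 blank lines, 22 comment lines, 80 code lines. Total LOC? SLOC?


Total LOC = blank + comment + code
Total LOC = 58 + 22 + 80 = 160
SLOC (source only) = code = 80

Total LOC: 160, SLOC: 80


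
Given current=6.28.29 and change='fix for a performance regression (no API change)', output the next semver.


Current: 6.28.29
Change category: 'fix for a performance regression (no API change)' → patch bump
SemVer rule: patch bump → increment PATCH (MAJOR and MINOR unchanged)
New: 6.28.30

6.28.30


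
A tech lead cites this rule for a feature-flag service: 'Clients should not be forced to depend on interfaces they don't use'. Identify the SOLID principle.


This describes the Interface Segregation Principle (ISP)

Interface Segregation Principle (ISP)


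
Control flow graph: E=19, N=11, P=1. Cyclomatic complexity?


Formula: V(G) = E - N + 2P
V(G) = 19 - 11 + 2*1
V(G) = 8 + 2
V(G) = 10

10


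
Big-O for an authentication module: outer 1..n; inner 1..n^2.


Reasoning: n times n^2
Complexity: O(n^3)

O(n^3)


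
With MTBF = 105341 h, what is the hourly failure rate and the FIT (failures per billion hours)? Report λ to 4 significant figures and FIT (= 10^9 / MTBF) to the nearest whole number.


Formula: λ = 1 / MTBF; FIT = λ × 1e9 = 1e9 / MTBF
λ = 1 / 105341 ≈ 9.493e-06 failures/hour
FIT = 1e9 / 105341 ≈ 9493 failures per 1e9 hours (nearest whole number)

λ = 9.493e-06 /h, FIT = 9493


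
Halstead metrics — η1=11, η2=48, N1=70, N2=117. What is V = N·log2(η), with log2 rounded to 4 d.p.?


Formula: V = N * log2(η), where N = N1 + N2 and η = η1 + η2
η = 11 + 48 = 59
N = 70 + 117 = 187
log2(59) ≈ 5.8826
V = 187 * 5.8826 = 1100.05

1100.05


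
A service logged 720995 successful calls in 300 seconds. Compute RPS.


Formula: throughput = requests / seconds
throughput = 720995 / 300
throughput = 2403.32 requests/second

2403.32 requests/second


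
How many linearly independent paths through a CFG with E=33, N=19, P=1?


Formula: V(G) = E - N + 2P
V(G) = 33 - 19 + 2*1
V(G) = 14 + 2
V(G) = 16

16


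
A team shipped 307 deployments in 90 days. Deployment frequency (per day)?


Formula: deployments per day = releases / days
= 307 / 90
= 3.411 deploys/day
(equivalently, 23.88 deploys/week)

3.411 deploys/day


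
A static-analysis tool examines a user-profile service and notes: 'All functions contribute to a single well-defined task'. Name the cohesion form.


Reasoning: Best: single purpose
Type: Functional cohesion

Functional cohesion


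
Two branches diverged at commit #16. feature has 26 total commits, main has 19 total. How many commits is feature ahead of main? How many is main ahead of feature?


Common ancestor: commit #16
feature commits after divergence: 26 - 16 = 10
main commits after divergence: 19 - 16 = 3
feature is 10 commits ahead of main
main is 3 commits ahead of feature

feature ahead: 10, main ahead: 3


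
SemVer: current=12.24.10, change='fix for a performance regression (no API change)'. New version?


Current: 12.24.10
Change category: 'fix for a performance regression (no API change)' → patch bump
SemVer rule: patch bump → increment PATCH (MAJOR and MINOR unchanged)
New: 12.24.11

12.24.11


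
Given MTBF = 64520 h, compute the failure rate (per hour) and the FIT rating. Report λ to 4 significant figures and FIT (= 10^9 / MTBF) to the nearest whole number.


Formula: λ = 1 / MTBF; FIT = λ × 1e9 = 1e9 / MTBF
λ = 1 / 64520 ≈ 1.550e-05 failures/hour
FIT = 1e9 / 64520 ≈ 15499 failures per 1e9 hours (nearest whole number)

λ = 1.550e-05 /h, FIT = 15499


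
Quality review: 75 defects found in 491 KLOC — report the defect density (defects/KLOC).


Defect density = defects / KLOC
Defect density = 75 / 491
Defect density = 0.153 defects/KLOC

0.153 defects/KLOC


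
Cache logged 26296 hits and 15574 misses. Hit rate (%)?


Formula: hit rate = hits / (hits + misses) * 100
hit rate = 26296 / (26296 + 15574) * 100
hit rate = 26296 / 41870 * 100
hit rate = 62.8%

62.8%


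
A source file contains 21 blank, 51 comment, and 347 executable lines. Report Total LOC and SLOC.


Total LOC = blank + comment + code
Total LOC = 21 + 51 + 347 = 419
SLOC (source only) = code = 347

Total LOC: 419, SLOC: 347


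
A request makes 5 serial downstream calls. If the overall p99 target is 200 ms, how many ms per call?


Formula: per_stage = total_budget / stages
per_stage = 200 / 5
per_stage = 40.0 ms

40.0 ms


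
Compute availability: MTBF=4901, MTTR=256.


Availability = MTBF / (MTBF + MTTR)
Availability = 4901 / (4901 + 256)
Availability = 4901 / 5157
Availability = 95.0359%

95.0359%


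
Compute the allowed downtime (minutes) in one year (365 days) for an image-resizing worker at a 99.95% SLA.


Formula: allowed downtime = period * (100 - SLA) / 100
Period (year (365 days)) = 525600 minutes
Unavailability fraction = (100 - 99.95) / 100
Allowed downtime = 525600 * (100 - 99.95) / 100
Allowed downtime = 262.8 minutes

262.8 minutes


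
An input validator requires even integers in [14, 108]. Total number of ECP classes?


Constraint: even integers in [14, 108]
Class 1: x < 14 — out-of-range invalid
Class 2: x in [14,108] but odd — wrong type invalid
Class 3: x in [14,108] and even — valid
Class 4: x > 108 — out-of-range invalid
Total equivalence classes: 4

4 equivalence classes


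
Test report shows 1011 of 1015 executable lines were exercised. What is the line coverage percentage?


Coverage = covered / total * 100
Coverage = 1011 / 1015 * 100
Coverage = 99.61%

99.61%


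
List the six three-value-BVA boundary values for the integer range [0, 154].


Range: [0, 154]
Boundaries: just below min, min, min+1, max-1, max, just above max
Values: [-1, 0, 1, 153, 154, 155]

[-1, 0, 1, 153, 154, 155]


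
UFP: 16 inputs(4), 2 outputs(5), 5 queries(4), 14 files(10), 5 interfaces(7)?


UFP = EI*4 + EO*5 + EQ*4 + ILF*10 + EIF*7
UFP = 16*4 + 2*5 + 5*4 + 14*10 + 5*7
UFP = 64 + 10 + 20 + 140 + 35
UFP = 269

269


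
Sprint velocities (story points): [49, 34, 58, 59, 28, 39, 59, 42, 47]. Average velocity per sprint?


Formula: Avg velocity = Total points / Number of sprints
Points: [49, 34, 58, 59, 28, 39, 59, 42, 47]
Sum = 49 + 34 + 58 + 59 + 28 + 39 + 59 + 42 + 47 = 415
Avg velocity = 415 / 9 = 46.11 points/sprint

46.11 points/sprint


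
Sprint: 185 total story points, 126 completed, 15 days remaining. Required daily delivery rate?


Formula: Required rate = Remaining points / Days left
Remaining = 185 - 126 = 59 points
Required rate = 59 / 15 = 3.93 points/day

3.93 points/day


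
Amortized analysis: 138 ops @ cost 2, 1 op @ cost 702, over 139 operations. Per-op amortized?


Formula: Amortized cost = Total cost / Operations
Total cost = (138 * 2) + (1 * 702)
Total cost = 276 + 702 = 978
Amortized = 978 / 139 = 7.036

7.036


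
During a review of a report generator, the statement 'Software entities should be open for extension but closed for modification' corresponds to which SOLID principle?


This describes the Open/Closed Principle (OCP)

Open/Closed Principle (OCP)


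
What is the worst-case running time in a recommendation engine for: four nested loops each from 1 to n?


Reasoning: four levels of nesting
Complexity: O(n^4)

O(n^4)


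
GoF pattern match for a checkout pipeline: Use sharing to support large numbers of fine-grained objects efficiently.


This matches the Flyweight pattern

Flyweight


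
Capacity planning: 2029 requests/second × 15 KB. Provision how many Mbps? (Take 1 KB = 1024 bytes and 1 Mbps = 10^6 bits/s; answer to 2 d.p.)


Formula: Mbps = payload_bytes * RPS * 8 / 1e6
Payload per request = 15 KB = 15 * 1024 = 15360 bytes
Total bytes/sec = 15360 * 2029 = 31165440
Total bits/sec = 31165440 * 8 = 249323520
Mbps = 249323520 / 1e6 = 249.32

249.32 Mbps


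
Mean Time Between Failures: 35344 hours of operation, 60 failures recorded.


Formula: MTBF = Total operating time / Number of failures
MTBF = 35344 / 60
MTBF = 589.07 hours

589.07 hours


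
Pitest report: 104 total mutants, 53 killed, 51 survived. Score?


Mutation score = killed / total * 100
Mutation score = 53 / 104 * 100
Mutation score = 50.96%

50.96%


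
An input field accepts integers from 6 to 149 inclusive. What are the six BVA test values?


Range: [6, 149]
Boundaries: just below min, min, min+1, max-1, max, just above max
Values: [5, 6, 7, 148, 149, 150]

[5, 6, 7, 148, 149, 150]


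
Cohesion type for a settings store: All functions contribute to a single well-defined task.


Reasoning: Best: single purpose
Type: Functional cohesion

Functional cohesion


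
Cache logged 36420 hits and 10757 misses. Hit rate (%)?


Formula: hit rate = hits / (hits + misses) * 100
hit rate = 36420 / (36420 + 10757) * 100
hit rate = 36420 / 47177 * 100
hit rate = 77.2%

77.2%


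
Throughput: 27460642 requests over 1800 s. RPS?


Formula: throughput = requests / seconds
throughput = 27460642 / 1800
throughput = 15255.91 requests/second

15255.91 requests/second


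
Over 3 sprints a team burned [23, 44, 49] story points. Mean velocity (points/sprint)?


Formula: Avg velocity = Total points / Number of sprints
Points: [23, 44, 49]
Sum = 23 + 44 + 49 = 116
Avg velocity = 116 / 3 = 38.67 points/sprint

38.67 points/sprint


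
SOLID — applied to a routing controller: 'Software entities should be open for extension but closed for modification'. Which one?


This describes the Open/Closed Principle (OCP)

Open/Closed Principle (OCP)


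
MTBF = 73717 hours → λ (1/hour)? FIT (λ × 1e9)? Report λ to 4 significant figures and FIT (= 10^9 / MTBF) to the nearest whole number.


Formula: λ = 1 / MTBF; FIT = λ × 1e9 = 1e9 / MTBF
λ = 1 / 73717 ≈ 1.357e-05 failures/hour
FIT = 1e9 / 73717 ≈ 13565 failures per 1e9 hours (nearest whole number)

λ = 1.357e-05 /h, FIT = 13565


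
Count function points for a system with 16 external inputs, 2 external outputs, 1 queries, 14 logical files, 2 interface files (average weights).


UFP = EI*4 + EO*5 + EQ*4 + ILF*10 + EIF*7
UFP = 16*4 + 2*5 + 1*4 + 14*10 + 2*7
UFP = 64 + 10 + 4 + 140 + 14
UFP = 232

232


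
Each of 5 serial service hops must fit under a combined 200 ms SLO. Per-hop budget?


Formula: per_stage = total_budget / stages
per_stage = 200 / 5
per_stage = 40.0 ms

40.0 ms


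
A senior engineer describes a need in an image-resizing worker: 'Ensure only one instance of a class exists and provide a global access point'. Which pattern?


This matches the Singleton pattern

Singleton


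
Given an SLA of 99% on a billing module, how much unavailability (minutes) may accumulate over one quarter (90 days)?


Formula: allowed downtime = period * (100 - SLA) / 100
Period (quarter (90 days)) = 129600 minutes
Unavailability fraction = (100 - 99.0) / 100
Allowed downtime = 129600 * (100 - 99.0) / 100
Allowed downtime = 1296.0 minutes

1296.0 minutes


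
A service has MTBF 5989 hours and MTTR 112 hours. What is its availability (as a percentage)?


Availability = MTBF / (MTBF + MTTR)
Availability = 5989 / (5989 + 112)
Availability = 5989 / 6101
Availability = 98.1642%

98.1642%


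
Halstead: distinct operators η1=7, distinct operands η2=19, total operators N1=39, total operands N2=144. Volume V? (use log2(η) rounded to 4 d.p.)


Formula: V = N * log2(η), where N = N1 + N2 and η = η1 + η2
η = 7 + 19 = 26
N = 39 + 144 = 183
log2(26) ≈ 4.7004
V = 183 * 4.7004 = 860.17

860.17


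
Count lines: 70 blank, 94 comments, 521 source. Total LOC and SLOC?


Total LOC = blank + comment + code
Total LOC = 70 + 94 + 521 = 685
SLOC (source only) = code = 521

Total LOC: 685, SLOC: 521


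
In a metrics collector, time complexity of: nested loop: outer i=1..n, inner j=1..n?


Reasoning: n iterations times n iterations
Complexity: O(n^2)

O(n^2)


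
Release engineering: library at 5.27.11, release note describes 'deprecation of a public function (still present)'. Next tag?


Current: 5.27.11
Change category: 'deprecation of a public function (still present)' → minor bump
SemVer rule: minor bump → increment MINOR, reset PATCH to 0 (MAJOR unchanged)
New: 5.28.0

5.28.0


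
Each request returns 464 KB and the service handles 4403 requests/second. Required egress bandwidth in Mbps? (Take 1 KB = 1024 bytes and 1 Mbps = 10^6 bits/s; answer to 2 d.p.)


Formula: Mbps = payload_bytes * RPS * 8 / 1e6
Payload per request = 464 KB = 464 * 1024 = 475136 bytes
Total bytes/sec = 475136 * 4403 = 2092023808
Total bits/sec = 2092023808 * 8 = 16736190464
Mbps = 16736190464 / 1e6 = 16736.19

16736.19 Mbps


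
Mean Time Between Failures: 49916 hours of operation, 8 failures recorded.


Formula: MTBF = Total operating time / Number of failures
MTBF = 49916 / 8
MTBF = 6239.5 hours

6239.5 hours


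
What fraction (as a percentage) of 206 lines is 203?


Coverage = covered / total * 100
Coverage = 203 / 206 * 100
Coverage = 98.54%

98.54%


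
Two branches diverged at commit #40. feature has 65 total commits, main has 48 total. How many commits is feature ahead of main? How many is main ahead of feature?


Common ancestor: commit #40
feature commits after divergence: 65 - 40 = 25
main commits after divergence: 48 - 40 = 8
feature is 25 commits ahead of main
main is 8 commits ahead of feature

feature ahead: 25, main ahead: 8


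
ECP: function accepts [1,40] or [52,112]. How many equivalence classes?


Valid ranges: [1,40] and [52,112]
Class 1: x < 1 — invalid
Class 2: 1 ≤ x ≤ 40 — valid
Class 3: 40 < x < 52 — invalid (gap between ranges)
Class 4: 52 ≤ x ≤ 112 — valid
Class 5: x > 112 — invalid
Total equivalence classes: 5

5 equivalence classes


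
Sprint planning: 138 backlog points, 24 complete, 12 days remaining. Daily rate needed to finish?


Formula: Required rate = Remaining points / Days left
Remaining = 138 - 24 = 114 points
Required rate = 114 / 12 = 9.5 points/day

9.5 points/day


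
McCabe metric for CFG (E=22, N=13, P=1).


Formula: V(G) = E - N + 2P
V(G) = 22 - 13 + 2*1
V(G) = 9 + 2
V(G) = 11

11


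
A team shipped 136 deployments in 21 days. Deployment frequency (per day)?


Formula: deployments per day = releases / days
= 136 / 21
= 6.476 deploys/day
(equivalently, 45.33 deploys/week)

6.476 deploys/day


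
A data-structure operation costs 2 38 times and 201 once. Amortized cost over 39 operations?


Formula: Amortized cost = Total cost / Operations
Total cost = (38 * 2) + (1 * 201)
Total cost = 76 + 201 = 277
Amortized = 277 / 39 = 7.1026

7.1026


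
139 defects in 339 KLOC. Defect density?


Defect density = defects / KLOC
Defect density = 139 / 339
Defect density = 0.41 defects/KLOC

0.41 defects/KLOC


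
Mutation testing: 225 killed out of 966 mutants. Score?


Mutation score = killed / total * 100
Mutation score = 225 / 966 * 100
Mutation score = 23.29%

23.29%


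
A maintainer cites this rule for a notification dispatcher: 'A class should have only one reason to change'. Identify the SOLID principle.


This describes the Single Responsibility Principle (SRP)

Single Responsibility Principle (SRP)


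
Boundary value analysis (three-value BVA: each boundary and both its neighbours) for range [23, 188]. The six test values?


Range: [23, 188]
Boundaries: just below min, min, min+1, max-1, max, just above max
Values: [22, 23, 24, 187, 188, 189]

[22, 23, 24, 187, 188, 189]


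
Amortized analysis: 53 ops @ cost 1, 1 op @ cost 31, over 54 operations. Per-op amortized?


Formula: Amortized cost = Total cost / Operations
Total cost = (53 * 1) + (1 * 31)
Total cost = 53 + 31 = 84
Amortized = 84 / 54 = 1.5556

1.5556


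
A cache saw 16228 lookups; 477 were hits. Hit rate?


Formula: hit rate = hits / (hits + misses) * 100
hit rate = 477 / (477 + 15751) * 100
hit rate = 477 / 16228 * 100
hit rate = 2.94%

2.94%


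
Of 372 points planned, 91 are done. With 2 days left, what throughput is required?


Formula: Required rate = Remaining points / Days left
Remaining = 372 - 91 = 281 points
Required rate = 281 / 2 = 140.5 points/day

140.5 points/day


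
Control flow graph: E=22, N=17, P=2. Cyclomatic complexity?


Formula: V(G) = E - N + 2P
V(G) = 22 - 17 + 2*2
V(G) = 5 + 4
V(G) = 9

9


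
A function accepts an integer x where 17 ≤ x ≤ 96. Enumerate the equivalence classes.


Valid range: [17, 96]
Class 1: x < 17 — invalid
Class 2: 17 ≤ x ≤ 96 — valid
Class 3: x > 96 — invalid
Total equivalence classes: 3

3 equivalence classes


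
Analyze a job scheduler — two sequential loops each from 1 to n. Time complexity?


Reasoning: sequential dominates: O(n) + O(n) = O(n)
Complexity: O(n)

O(n)


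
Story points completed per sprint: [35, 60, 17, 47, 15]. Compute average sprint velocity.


Formula: Avg velocity = Total points / Number of sprints
Points: [35, 60, 17, 47, 15]
Sum = 35 + 60 + 17 + 47 + 15 = 174
Avg velocity = 174 / 5 = 34.8 points/sprint

34.8 points/sprint


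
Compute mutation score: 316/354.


Mutation score = killed / total * 100
Mutation score = 316 / 354 * 100
Mutation score = 89.27%

89.27%


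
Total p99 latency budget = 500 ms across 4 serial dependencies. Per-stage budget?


Formula: per_stage = total_budget / stages
per_stage = 500 / 4
per_stage = 125.0 ms

125.0 ms


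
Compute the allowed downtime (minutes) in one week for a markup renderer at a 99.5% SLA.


Formula: allowed downtime = period * (100 - SLA) / 100
Period (week) = 10080 minutes
Unavailability fraction = (100 - 99.5) / 100
Allowed downtime = 10080 * (100 - 99.5) / 100
Allowed downtime = 50.4 minutes

50.4 minutes


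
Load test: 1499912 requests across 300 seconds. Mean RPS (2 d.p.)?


Formula: throughput = requests / seconds
throughput = 1499912 / 300
throughput = 4999.71 requests/second

4999.71 requests/second


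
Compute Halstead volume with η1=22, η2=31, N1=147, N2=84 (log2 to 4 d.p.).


Formula: V = N * log2(η), where N = N1 + N2 and η = η1 + η2
η = 22 + 31 = 53
N = 147 + 84 = 231
log2(53) ≈ 5.7279
V = 231 * 5.7279 = 1323.14

1323.14


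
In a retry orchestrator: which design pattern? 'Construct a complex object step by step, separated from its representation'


This matches the Builder pattern

Builder


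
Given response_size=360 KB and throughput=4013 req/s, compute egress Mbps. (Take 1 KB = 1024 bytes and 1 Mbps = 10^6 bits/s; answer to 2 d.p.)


Formula: Mbps = payload_bytes * RPS * 8 / 1e6
Payload per request = 360 KB = 360 * 1024 = 368640 bytes
Total bytes/sec = 368640 * 4013 = 1479352320
Total bits/sec = 1479352320 * 8 = 11834818560
Mbps = 11834818560 / 1e6 = 11834.82

11834.82 Mbps


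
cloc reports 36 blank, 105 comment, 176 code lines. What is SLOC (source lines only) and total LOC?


Total LOC = blank + comment + code
Total LOC = 36 + 105 + 176 = 317
SLOC (source only) = code = 176

Total LOC: 317, SLOC: 176


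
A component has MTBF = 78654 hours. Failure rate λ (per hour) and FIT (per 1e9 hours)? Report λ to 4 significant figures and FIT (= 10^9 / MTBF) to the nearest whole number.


Formula: λ = 1 / MTBF; FIT = λ × 1e9 = 1e9 / MTBF
λ = 1 / 78654 ≈ 1.271e-05 failures/hour
FIT = 1e9 / 78654 ≈ 12714 failures per 1e9 hours (nearest whole number)

λ = 1.271e-05 /h, FIT = 12714


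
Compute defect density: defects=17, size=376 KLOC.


Defect density = defects / KLOC
Defect density = 17 / 376
Defect density = 0.045 defects/KLOC

0.045 defects/KLOC


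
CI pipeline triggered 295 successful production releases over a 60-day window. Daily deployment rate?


Formula: deployments per day = releases / days
= 295 / 60
= 4.917 deploys/day
(equivalently, 34.42 deploys/week)

4.917 deploys/day


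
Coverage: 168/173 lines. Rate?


Coverage = covered / total * 100
Coverage = 168 / 173 * 100
Coverage = 97.11%

97.11%


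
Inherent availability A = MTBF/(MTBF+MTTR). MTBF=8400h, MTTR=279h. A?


Availability = MTBF / (MTBF + MTTR)
Availability = 8400 / (8400 + 279)
Availability = 8400 / 8679
Availability = 96.7853%

96.7853%


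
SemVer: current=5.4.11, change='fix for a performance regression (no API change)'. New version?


Current: 5.4.11
Change category: 'fix for a performance regression (no API change)' → patch bump
SemVer rule: patch bump → increment PATCH (MAJOR and MINOR unchanged)
New: 5.4.12

5.4.12


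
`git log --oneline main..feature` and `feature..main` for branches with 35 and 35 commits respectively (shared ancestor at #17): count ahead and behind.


Common ancestor: commit #17
feature commits after divergence: 35 - 17 = 18
main commits after divergence: 35 - 17 = 18
feature is 18 commits ahead of main
main is 18 commits ahead of feature

feature ahead: 18, main ahead: 18
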